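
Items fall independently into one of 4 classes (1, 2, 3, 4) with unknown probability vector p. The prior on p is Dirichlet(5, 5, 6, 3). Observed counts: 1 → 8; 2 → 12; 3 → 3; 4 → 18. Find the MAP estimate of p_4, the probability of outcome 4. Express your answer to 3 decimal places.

The posterior is Dirichlet(αᵢ + nᵢ) = Dirichlet(13, 17, 9, 21).
For a Dirichlet(a₁,…,a_K) with all aᵢ > 1, the mode has j-th component (aⱼ − 1)/(Σaᵢ − K).
Here Σaᵢ = 60 and K = 4, so p_4 = (21 − 1)/(60 − 4) = 20/56 ≈ 0.357.

MAP estimate: 0.357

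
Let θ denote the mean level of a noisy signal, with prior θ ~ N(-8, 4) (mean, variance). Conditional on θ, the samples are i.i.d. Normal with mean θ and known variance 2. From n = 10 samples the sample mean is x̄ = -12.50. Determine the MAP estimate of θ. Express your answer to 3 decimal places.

θ̂_MAP = -12.286

n = 10, x̄ = -12.50.
For a Normal prior and Normal likelihood with known variance, the posterior is Normal; its mode equals its mean, the precision-weighted average.
Prior precision 1/σ₀² = 1/4 = 0.25; data precision n/σ² = 10/2 = 5.
θ̂ = (0.25·(-8) + 5·(-12.5)) / (0.25 + 5) = (-64.5)/5.25 = -86/7 ≈ -12.286.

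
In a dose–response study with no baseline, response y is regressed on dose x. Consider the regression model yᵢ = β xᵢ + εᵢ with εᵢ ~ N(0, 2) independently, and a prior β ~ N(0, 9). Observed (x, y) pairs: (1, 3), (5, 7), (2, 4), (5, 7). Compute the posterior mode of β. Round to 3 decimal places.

β̂_MAP = 1.467

log p(β | y) = −Σ(yᵢ − βxᵢ)²/(2·2) − β²/(2·9) + const.
Setting the derivative to zero: Σxᵢ(yᵢ − βxᵢ)/2 − β/9 = 0, so β = Σxᵢyᵢ / (Σxᵢ² + σ²/τ²).
Σxᵢyᵢ = 1·3 + 5·7 + 2·4 + 5·7 = 81; Σxᵢ² = 55; σ²/τ² = 2/9.
β̂_MAP = 81 / (55 + 2/9) = 81/(497/9) = 729/497 ≈ 1.467.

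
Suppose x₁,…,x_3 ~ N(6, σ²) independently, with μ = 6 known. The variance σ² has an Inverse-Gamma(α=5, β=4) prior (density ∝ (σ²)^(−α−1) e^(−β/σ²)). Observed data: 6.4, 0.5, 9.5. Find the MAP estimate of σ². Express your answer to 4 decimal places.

Sum of squared deviations about the known mean: SS = (6.4−6)² + (0.5−6)² + (9.5−6)² = 42.66.
The Normal likelihood contributes (σ²)^(−n/2) exp(−SS/(2σ²)), so the posterior is Inverse-Gamma(α + n/2, β + SS/2) = Inverse-Gamma(6.5, 25.33).
The mode of Inverse-Gamma(a, b) is b/(a+1) = 25.33/7.5 ≈ 3.3773.

σ̂²_MAP = 3.3773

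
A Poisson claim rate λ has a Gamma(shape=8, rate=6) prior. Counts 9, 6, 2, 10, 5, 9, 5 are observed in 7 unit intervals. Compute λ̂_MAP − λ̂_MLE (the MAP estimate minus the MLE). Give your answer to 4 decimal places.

MAP − MLE = -2.4945

Σxᵢ = 46. Posterior is Gamma(54, 13); MAP = (54−1)/13 = 53/13 ≈ 4.07692.
MLE = x̄ = 46/7 ≈ 6.57143.
Difference = 53/13 − 46/7 = -227/91 ≈ -2.4945.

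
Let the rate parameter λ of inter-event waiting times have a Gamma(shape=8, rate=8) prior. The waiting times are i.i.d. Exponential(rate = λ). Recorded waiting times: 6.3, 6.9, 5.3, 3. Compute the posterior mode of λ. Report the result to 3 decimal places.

λ̂_MAP = 0.373

The Exponential(rate=λ) likelihood is ∝ λ^n e^(−λΣtᵢ). Here n = 4 and Σtᵢ = 6.3 + 6.9 + 5.3 + 3 = 21.5.
Posterior ∝ λ^7e^(−8λ) · λ^4e^(−21.5λ) = λ^11e^(−29.5λ), i.e. Gamma(12, 29.5).
Mode = (a−1)/b = 11/29.5 ≈ 0.373.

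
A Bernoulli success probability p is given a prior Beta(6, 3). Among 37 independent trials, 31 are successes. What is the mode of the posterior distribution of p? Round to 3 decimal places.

p̂_MAP = 0.818

Prior: Beta(6, 3).
Data: 31 successes in 37 trials. The binomial likelihood contributes p^31(1−p)^6, so the posterior is Beta(6+31, 3+6) = Beta(37, 9).
For Beta(a, b) with a, b > 1 the mode is (a−1)/(a+b−2) = 36/44 ≈ 0.818.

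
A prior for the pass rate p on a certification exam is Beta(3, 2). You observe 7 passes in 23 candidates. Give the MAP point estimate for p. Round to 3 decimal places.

Prior: Beta(3, 2).
Data: 7 successes in 23 trials. The binomial likelihood contributes p^7(1−p)^16, so the posterior is Beta(3+7, 2+16) = Beta(10, 18).
For Beta(a, b) with a, b > 1 the mode is (a−1)/(a+b−2) = 9/26 ≈ 0.346.

p̂_MAP = 0.346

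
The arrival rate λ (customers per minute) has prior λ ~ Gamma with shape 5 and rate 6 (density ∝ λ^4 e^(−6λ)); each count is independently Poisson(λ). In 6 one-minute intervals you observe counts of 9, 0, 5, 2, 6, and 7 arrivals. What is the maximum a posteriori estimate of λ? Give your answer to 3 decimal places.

Σxᵢ = 9+0+5+2+6+7 = 29, with n = 6.
Posterior ∝ λ^4e^(−6λ) · λ^29e^(−6λ) = λ^33e^(−12λ), i.e. Gamma(shape=34, rate=12).
The mode of a Gamma(a, b) with a ≥ 1 (shape–rate) is (a−1)/b = 33/12 ≈ 2.750.

λ̂_MAP = 2.750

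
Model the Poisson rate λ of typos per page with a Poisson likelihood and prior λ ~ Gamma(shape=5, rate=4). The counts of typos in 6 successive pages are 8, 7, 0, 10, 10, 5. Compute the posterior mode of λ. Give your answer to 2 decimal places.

λ̂_MAP = 4.40

Σxᵢ = 8+7+0+10+10+5 = 40, with n = 6.
Posterior ∝ λ^4e^(−4λ) · λ^40e^(−6λ) = λ^44e^(−10λ), i.e. Gamma(shape=45, rate=10).
The mode of a Gamma(a, b) with a ≥ 1 (shape–rate) is (a−1)/b = 44/10 ≈ 4.40.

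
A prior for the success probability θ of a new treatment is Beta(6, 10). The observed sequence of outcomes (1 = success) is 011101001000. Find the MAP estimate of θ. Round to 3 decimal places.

Prior: Beta(6, 10).
Data: 5 successes in 12 trials (from the sequence). The binomial likelihood contributes θ^5(1−θ)^7, so the posterior is Beta(6+5, 10+7) = Beta(11, 17).
For Beta(a, b) with a, b > 1 the mode is (a−1)/(a+b−2) = 10/26 ≈ 0.385.

θ̂_MAP = 0.385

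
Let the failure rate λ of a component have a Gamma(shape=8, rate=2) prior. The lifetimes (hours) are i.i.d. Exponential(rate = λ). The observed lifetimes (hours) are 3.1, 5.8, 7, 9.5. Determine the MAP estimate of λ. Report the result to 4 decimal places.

λ̂_MAP = 0.4015

The Exponential(rate=λ) likelihood is ∝ λ^n e^(−λΣtᵢ). Here n = 4 and Σtᵢ = 3.1 + 5.8 + 7 + 9.5 = 25.4.
Posterior ∝ λ^7e^(−2λ) · λ^4e^(−25.4λ) = λ^11e^(−27.4λ), i.e. Gamma(12, 27.4).
Mode = (a−1)/b = 11/27.4 ≈ 0.4015.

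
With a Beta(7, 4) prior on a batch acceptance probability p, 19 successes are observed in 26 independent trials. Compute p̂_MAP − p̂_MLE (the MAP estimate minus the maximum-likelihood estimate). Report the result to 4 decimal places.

Posterior is Beta(26, 11); MAP = (26−1)/(37−2) = 25/35 ≈ 0.71429.
MLE ignores the prior: p̂_MLE = k/n = 19/26 ≈ 0.73077.
Difference = 25/35 − 19/26 = -3/182 ≈ -0.0165.

MAP − MLE = -0.0165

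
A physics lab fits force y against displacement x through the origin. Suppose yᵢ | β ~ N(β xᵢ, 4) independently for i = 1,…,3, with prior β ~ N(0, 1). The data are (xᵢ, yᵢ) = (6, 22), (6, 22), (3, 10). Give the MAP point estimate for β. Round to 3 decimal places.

β̂_MAP = 3.459

log p(β | y) = −Σ(yᵢ − βxᵢ)²/(2·4) − β²/(2·1) + const.
Setting the derivative to zero: Σxᵢ(yᵢ − βxᵢ)/4 − β/1 = 0, so β = Σxᵢyᵢ / (Σxᵢ² + σ²/τ²).
Σxᵢyᵢ = 6·22 + 6·22 + 3·10 = 294; Σxᵢ² = 81; σ²/τ² = 4.
β̂_MAP = 294 / (81 + 4) = 294/85 ≈ 3.459.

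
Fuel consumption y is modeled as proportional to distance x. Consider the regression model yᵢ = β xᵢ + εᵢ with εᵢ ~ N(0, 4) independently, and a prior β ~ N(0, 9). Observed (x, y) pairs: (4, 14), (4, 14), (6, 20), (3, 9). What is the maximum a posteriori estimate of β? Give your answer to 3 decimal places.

log p(β | y) = −Σ(yᵢ − βxᵢ)²/(2·4) − β²/(2·9) + const.
Setting the derivative to zero: Σxᵢ(yᵢ − βxᵢ)/4 − β/9 = 0, so β = Σxᵢyᵢ / (Σxᵢ² + σ²/τ²).
Σxᵢyᵢ = 4·14 + 4·14 + 6·20 + 3·9 = 259; Σxᵢ² = 77; σ²/τ² = 4/9.
β̂_MAP = 259 / (77 + 4/9) = 259/(697/9) = 2331/697 ≈ 3.344.

β̂_MAP = 3.344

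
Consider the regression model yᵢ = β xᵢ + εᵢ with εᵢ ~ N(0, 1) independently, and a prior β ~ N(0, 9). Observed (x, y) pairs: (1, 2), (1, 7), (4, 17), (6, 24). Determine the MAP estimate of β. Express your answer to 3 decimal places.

log p(β | y) = −Σ(yᵢ − βxᵢ)²/(2·1) − β²/(2·9) + const.
Setting the derivative to zero: Σxᵢ(yᵢ − βxᵢ)/1 − β/9 = 0, so β = Σxᵢyᵢ / (Σxᵢ² + σ²/τ²).
Σxᵢyᵢ = 1·2 + 1·7 + 4·17 + 6·24 = 221; Σxᵢ² = 54; σ²/τ² = 1/9.
β̂_MAP = 221 / (54 + 1/9) = 221/(487/9) = 1989/487 ≈ 4.084.

β̂_MAP = 4.084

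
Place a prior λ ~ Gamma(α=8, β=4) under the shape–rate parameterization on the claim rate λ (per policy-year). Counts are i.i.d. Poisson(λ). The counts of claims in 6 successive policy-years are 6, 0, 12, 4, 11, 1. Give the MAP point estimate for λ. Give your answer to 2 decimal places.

λ̂_MAP = 4.10

Σxᵢ = 6+0+12+4+11+1 = 34, with n = 6.
Posterior ∝ λ^7e^(−4λ) · λ^34e^(−6λ) = λ^41e^(−10λ), i.e. Gamma(shape=42, rate=10).
The mode of a Gamma(a, b) with a ≥ 1 (shape–rate) is (a−1)/b = 41/10 ≈ 4.10.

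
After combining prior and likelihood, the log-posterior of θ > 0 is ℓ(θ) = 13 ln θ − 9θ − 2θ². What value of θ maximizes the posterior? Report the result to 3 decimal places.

θ̂_MAP = 1.000

ℓ'(θ) = 13/θ − 9 − 4θ. Setting this to zero and multiplying by θ: 4θ² + 9θ − 13 = 0.
θ = (−9 + √(9² + 4·4·13)) / (2·4) = (−9 + √289) / 8 = (−9 + 17)/8 = 1.
ℓ''(θ) = −13/θ² − 4 < 0, confirming a maximum.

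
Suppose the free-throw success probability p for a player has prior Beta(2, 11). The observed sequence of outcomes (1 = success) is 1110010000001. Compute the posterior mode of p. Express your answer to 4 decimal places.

Prior: Beta(2, 11).
Data: 5 successes in 13 trials (from the sequence). The binomial likelihood contributes p^5(1−p)^8, so the posterior is Beta(2+5, 11+8) = Beta(7, 19).
For Beta(a, b) with a, b > 1 the mode is (a−1)/(a+b−2) = 6/24 ≈ 0.2500.

p̂_MAP = 0.2500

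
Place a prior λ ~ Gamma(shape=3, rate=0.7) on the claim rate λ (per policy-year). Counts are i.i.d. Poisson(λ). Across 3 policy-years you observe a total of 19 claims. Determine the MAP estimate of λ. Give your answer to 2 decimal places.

λ̂_MAP = 5.68

Σxᵢ = 19, n = 3.
Posterior ∝ λ^2e^(−0.7λ) · λ^19e^(−3λ) = λ^21e^(−3.7λ), i.e. Gamma(shape=22, rate=3.7).
The mode of a Gamma(a, b) with a ≥ 1 (shape–rate) is (a−1)/b = 21/3.7 ≈ 5.68.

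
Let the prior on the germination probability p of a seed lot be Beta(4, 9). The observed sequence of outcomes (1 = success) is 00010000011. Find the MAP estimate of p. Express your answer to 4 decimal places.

p̂_MAP = 0.2727

Prior: Beta(4, 9).
Data: 3 successes in 11 trials (from the sequence). The binomial likelihood contributes p^3(1−p)^8, so the posterior is Beta(4+3, 9+8) = Beta(7, 17).
For Beta(a, b) with a, b > 1 the mode is (a−1)/(a+b−2) = 6/22 ≈ 0.2727.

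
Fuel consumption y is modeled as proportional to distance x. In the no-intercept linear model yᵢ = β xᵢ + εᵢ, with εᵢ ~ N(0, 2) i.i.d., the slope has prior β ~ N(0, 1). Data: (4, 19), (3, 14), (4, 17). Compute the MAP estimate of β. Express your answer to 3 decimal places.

log p(β | y) = −Σ(yᵢ − βxᵢ)²/(2·2) − β²/(2·1) + const.
Setting the derivative to zero: Σxᵢ(yᵢ − βxᵢ)/2 − β/1 = 0, so β = Σxᵢyᵢ / (Σxᵢ² + σ²/τ²).
Σxᵢyᵢ = 4·19 + 3·14 + 4·17 = 186; Σxᵢ² = 41; σ²/τ² = 2.
β̂_MAP = 186 / (41 + 2) = 186/43 ≈ 4.326.

β̂_MAP = 4.326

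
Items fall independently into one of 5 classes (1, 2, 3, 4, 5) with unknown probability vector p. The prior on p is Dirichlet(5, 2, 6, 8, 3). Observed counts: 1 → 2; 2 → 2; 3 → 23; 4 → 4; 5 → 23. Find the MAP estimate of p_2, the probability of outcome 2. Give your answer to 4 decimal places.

MAP estimate: 0.0411

The posterior is Dirichlet(αᵢ + nᵢ) = Dirichlet(7, 4, 29, 12, 26).
For a Dirichlet(a₁,…,a_K) with all aᵢ > 1, the mode has j-th component (aⱼ − 1)/(Σaᵢ − K).
Here Σaᵢ = 78 and K = 5, so p_2 = (4 − 1)/(78 − 5) = 3/73 ≈ 0.0411.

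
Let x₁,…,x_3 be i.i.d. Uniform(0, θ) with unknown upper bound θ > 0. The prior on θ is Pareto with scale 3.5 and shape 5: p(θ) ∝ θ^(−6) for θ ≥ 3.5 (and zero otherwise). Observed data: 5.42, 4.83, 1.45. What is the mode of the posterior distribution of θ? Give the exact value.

The Uniform(0, θ) likelihood is θ^(−n) for θ ≥ max(xᵢ), zero otherwise. Here max(xᵢ) = 5.42.
Posterior ∝ θ^(−6) · θ^(−3) = θ^(−9) on θ ≥ max(3.5, 5.42) = 5.42.
This density is strictly decreasing in θ, so the posterior mode lies at the lower boundary of the support.

θ̂_MAP = 5.42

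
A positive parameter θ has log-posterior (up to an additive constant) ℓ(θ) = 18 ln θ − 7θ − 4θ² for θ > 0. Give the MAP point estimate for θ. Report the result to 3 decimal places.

θ̂_MAP = 1.125

ℓ'(θ) = 18/θ − 7 − 8θ. Setting this to zero and multiplying by θ: 8θ² + 7θ − 18 = 0.
θ = (−7 + √(7² + 4·8·18)) / (2·8) = (−7 + √625) / 16 = (−7 + 25)/16 = 9/8.
ℓ''(θ) = −18/θ² − 8 < 0, confirming a maximum.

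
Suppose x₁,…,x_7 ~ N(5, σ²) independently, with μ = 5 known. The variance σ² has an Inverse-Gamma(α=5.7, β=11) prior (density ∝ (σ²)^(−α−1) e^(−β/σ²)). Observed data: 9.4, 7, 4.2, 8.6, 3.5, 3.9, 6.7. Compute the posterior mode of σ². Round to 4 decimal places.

Sum of squared deviations about the known mean: SS = (9.4−5)² + (7−5)² + (4.2−5)² + (8.6−5)² + (3.5−5)² + (3.9−5)² + (6.7−5)² = 43.31.
The Normal likelihood contributes (σ²)^(−n/2) exp(−SS/(2σ²)), so the posterior is Inverse-Gamma(α + n/2, β + SS/2) = Inverse-Gamma(9.2, 32.655).
The mode of Inverse-Gamma(a, b) is b/(a+1) = 32.655/10.2 ≈ 3.2015.

σ̂²_MAP = 3.2015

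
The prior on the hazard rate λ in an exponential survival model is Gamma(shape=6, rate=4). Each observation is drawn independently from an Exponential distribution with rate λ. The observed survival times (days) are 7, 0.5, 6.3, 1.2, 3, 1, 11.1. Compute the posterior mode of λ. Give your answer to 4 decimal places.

λ̂_MAP = 0.3519

The Exponential(rate=λ) likelihood is ∝ λ^n e^(−λΣtᵢ). Here n = 7 and Σtᵢ = 7 + 0.5 + 6.3 + 1.2 + 3 + 1 + 11.1 = 30.1.
Posterior ∝ λ^5e^(−4λ) · λ^7e^(−30.1λ) = λ^12e^(−34.1λ), i.e. Gamma(13, 34.1).
Mode = (a−1)/b = 12/34.1 ≈ 0.3519.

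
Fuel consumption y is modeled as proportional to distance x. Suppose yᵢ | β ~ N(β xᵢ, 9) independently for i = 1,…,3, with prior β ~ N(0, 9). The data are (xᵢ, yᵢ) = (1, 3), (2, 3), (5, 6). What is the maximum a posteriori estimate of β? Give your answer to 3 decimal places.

β̂_MAP = 1.258

log p(β | y) = −Σ(yᵢ − βxᵢ)²/(2·9) − β²/(2·9) + const.
Setting the derivative to zero: Σxᵢ(yᵢ − βxᵢ)/9 − β/9 = 0, so β = Σxᵢyᵢ / (Σxᵢ² + σ²/τ²).
Σxᵢyᵢ = 1·3 + 2·3 + 5·6 = 39; Σxᵢ² = 30; σ²/τ² = 1.
β̂_MAP = 39 / (30 + 1) = 39/31 ≈ 1.258.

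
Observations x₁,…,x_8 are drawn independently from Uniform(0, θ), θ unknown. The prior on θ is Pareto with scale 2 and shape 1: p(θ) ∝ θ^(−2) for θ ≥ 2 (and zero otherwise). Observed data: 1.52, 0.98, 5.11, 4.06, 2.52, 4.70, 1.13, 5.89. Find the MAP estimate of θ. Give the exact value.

θ̂_MAP = 5.89

The Uniform(0, θ) likelihood is θ^(−n) for θ ≥ max(xᵢ), zero otherwise. Here max(xᵢ) = 5.89.
Posterior ∝ θ^(−2) · θ^(−8) = θ^(−10) on θ ≥ max(2, 5.89) = 5.89.
This density is strictly decreasing in θ, so the posterior mode lies at the lower boundary of the support.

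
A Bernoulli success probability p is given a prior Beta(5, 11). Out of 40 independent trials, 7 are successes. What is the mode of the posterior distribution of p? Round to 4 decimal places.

Prior: Beta(5, 11).
Data: 7 successes in 40 trials. The binomial likelihood contributes p^7(1−p)^33, so the posterior is Beta(5+7, 11+33) = Beta(12, 44).
For Beta(a, b) with a, b > 1 the mode is (a−1)/(a+b−2) = 11/54 ≈ 0.2037.

p̂_MAP = 0.2037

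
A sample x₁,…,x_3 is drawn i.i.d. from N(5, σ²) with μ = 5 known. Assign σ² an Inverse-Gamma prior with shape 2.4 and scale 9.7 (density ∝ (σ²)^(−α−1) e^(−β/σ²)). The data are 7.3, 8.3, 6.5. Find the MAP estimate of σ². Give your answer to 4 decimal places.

Sum of squared deviations about the known mean: SS = (7.3−5)² + (8.3−5)² + (6.5−5)² = 18.43.
The Normal likelihood contributes (σ²)^(−n/2) exp(−SS/(2σ²)), so the posterior is Inverse-Gamma(α + n/2, β + SS/2) = Inverse-Gamma(3.9, 18.915).
The mode of Inverse-Gamma(a, b) is b/(a+1) = 18.915/4.9 ≈ 3.8602.

σ̂²_MAP = 3.8602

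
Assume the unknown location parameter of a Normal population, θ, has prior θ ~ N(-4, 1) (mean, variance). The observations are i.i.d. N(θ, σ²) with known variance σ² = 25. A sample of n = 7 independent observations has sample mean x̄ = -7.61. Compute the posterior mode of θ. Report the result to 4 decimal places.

n = 7, x̄ = -7.61.
For a Normal prior and Normal likelihood with known variance, the posterior is Normal; its mode equals its mean, the precision-weighted average.
Prior precision 1/σ₀² = 1/1 = 1; data precision n/σ² = 7/25 = 0.28.
θ̂ = (1·(-4) + 0.28·(-7.61)) / (1 + 0.28) = (-6.1308)/1.28 = -4.7896875 ≈ -4.7897.

θ̂_MAP = -4.7897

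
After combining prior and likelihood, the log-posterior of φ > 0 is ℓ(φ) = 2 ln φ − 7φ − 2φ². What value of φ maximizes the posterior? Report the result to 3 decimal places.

ℓ'(φ) = 2/φ − 7 − 4φ. Setting this to zero and multiplying by φ: 4φ² + 7φ − 2 = 0.
φ = (−7 + √(7² + 4·4·2)) / (2·4) = (−7 + √81) / 8 = (−7 + 9)/8 = 1/4.
ℓ''(φ) = −2/φ² − 4 < 0, confirming a maximum.

φ̂_MAP = 0.250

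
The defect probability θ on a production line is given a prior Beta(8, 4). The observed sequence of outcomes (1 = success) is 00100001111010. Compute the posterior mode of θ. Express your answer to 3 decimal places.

Prior: Beta(8, 4).
Data: 6 successes in 14 trials (from the sequence). The binomial likelihood contributes θ^6(1−θ)^8, so the posterior is Beta(8+6, 4+8) = Beta(14, 12).
For Beta(a, b) with a, b > 1 the mode is (a−1)/(a+b−2) = 13/24 ≈ 0.542.

θ̂_MAP = 0.542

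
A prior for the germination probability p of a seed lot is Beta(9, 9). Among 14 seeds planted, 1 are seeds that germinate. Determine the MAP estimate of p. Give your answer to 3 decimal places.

Prior: Beta(9, 9).
Data: 1 success in 14 trials. The binomial likelihood contributes p(1−p)^13, so the posterior is Beta(9+1, 9+13) = Beta(10, 22).
For Beta(a, b) with a, b > 1 the mode is (a−1)/(a+b−2) = 9/30 ≈ 0.300.

p̂_MAP = 0.300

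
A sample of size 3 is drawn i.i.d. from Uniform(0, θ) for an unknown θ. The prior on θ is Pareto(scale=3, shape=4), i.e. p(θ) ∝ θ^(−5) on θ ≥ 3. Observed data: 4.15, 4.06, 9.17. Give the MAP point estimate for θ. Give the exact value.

The Uniform(0, θ) likelihood is θ^(−n) for θ ≥ max(xᵢ), zero otherwise. Here max(xᵢ) = 9.17.
Posterior ∝ θ^(−5) · θ^(−3) = θ^(−8) on θ ≥ max(3, 9.17) = 9.17.
This density is strictly decreasing in θ, so the posterior mode lies at the lower boundary of the support.

θ̂_MAP = 9.17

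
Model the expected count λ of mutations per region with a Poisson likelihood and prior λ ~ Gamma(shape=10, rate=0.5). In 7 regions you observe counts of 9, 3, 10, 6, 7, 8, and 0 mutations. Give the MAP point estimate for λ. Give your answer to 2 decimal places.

Σxᵢ = 9+3+10+6+7+8+0 = 43, with n = 7.
Posterior ∝ λ^9e^(−0.5λ) · λ^43e^(−7λ) = λ^52e^(−7.5λ), i.e. Gamma(shape=53, rate=7.5).
The mode of a Gamma(a, b) with a ≥ 1 (shape–rate) is (a−1)/b = 52/7.5 ≈ 6.93.

λ̂_MAP = 6.93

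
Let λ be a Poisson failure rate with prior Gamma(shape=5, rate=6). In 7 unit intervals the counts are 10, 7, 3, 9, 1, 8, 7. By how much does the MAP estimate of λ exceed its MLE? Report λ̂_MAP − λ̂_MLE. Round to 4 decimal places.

Σxᵢ = 45. Posterior is Gamma(50, 13); MAP = (50−1)/13 = 49/13 ≈ 3.76923.
MLE = x̄ = 45/7 ≈ 6.42857.
Difference = 49/13 − 45/7 = -242/91 ≈ -2.6593.

MAP − MLE = -2.6593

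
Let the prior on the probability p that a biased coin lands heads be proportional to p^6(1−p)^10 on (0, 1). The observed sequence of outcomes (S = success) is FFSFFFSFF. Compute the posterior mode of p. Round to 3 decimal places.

p̂_MAP = 0.320

The prior density ∝ p^6(1−p)^10 is the kernel of Beta(7, 11).
Data: 2 successes in 9 trials (from the sequence). The binomial likelihood contributes p^2(1−p)^7, so the posterior is Beta(7+2, 11+7) = Beta(9, 18).
For Beta(a, b) with a, b > 1 the mode is (a−1)/(a+b−2) = 8/25 ≈ 0.320.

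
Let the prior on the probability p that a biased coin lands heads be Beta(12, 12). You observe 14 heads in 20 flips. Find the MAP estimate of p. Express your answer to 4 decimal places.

p̂_MAP = 0.5952

Prior: Beta(12, 12).
Data: 14 successes in 20 trials. The binomial likelihood contributes p^14(1−p)^6, so the posterior is Beta(12+14, 12+6) = Beta(26, 18).
For Beta(a, b) with a, b > 1 the mode is (a−1)/(a+b−2) = 25/42 ≈ 0.5952.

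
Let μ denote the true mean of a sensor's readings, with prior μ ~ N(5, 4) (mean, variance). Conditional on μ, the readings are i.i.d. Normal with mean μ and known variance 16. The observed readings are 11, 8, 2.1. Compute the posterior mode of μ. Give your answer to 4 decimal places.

n = 3; x̄ = (11 + 8 + 2.1)/3 = 21.1/3 = 211/30 ≈ 7.0333.
For a Normal prior and Normal likelihood with known variance, the posterior is Normal; its mode equals its mean, the precision-weighted average.
Prior precision 1/σ₀² = 1/4 = 0.25; data precision n/σ² = 3/16 = 0.1875.
μ̂ = (0.25·5 + 0.1875·(211/30)) / (0.25 + 0.1875) = 2.56875/0.4375 = 411/70 ≈ 5.8714.

μ̂_MAP = 5.8714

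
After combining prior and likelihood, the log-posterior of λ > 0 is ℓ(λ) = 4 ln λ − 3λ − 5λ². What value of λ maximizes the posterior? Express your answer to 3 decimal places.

ℓ'(λ) = 4/λ − 3 − 10λ. Setting this to zero and multiplying by λ: 10λ² + 3λ − 4 = 0.
λ = (−3 + √(3² + 4·10·4)) / (2·10) = (−3 + √169) / 20 = (−3 + 13)/20 = 1/2.
ℓ''(λ) = −4/λ² − 10 < 0, confirming a maximum.

λ̂_MAP = 0.500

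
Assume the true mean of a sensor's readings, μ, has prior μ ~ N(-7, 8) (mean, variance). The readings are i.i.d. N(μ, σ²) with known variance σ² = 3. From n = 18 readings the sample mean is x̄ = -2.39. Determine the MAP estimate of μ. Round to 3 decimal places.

μ̂_MAP = -2.484

n = 18, x̄ = -2.39.
For a Normal prior and Normal likelihood with known variance, the posterior is Normal; its mode equals its mean, the precision-weighted average.
Prior precision 1/σ₀² = 1/8 = 0.125; data precision n/σ² = 18/3 = 6.
μ̂ = (0.125·(-7) + 6·(-2.39)) / (0.125 + 6) = (-15.215)/6.125 = -3043/1225 ≈ -2.484.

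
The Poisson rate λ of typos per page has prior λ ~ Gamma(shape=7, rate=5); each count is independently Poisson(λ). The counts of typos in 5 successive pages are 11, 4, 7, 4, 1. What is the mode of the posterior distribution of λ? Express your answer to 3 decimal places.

λ̂_MAP = 3.300

Σxᵢ = 11+4+7+4+1 = 27, with n = 5.
Posterior ∝ λ^6e^(−5λ) · λ^27e^(−5λ) = λ^33e^(−10λ), i.e. Gamma(shape=34, rate=10).
The mode of a Gamma(a, b) with a ≥ 1 (shape–rate) is (a−1)/b = 33/10 ≈ 3.300.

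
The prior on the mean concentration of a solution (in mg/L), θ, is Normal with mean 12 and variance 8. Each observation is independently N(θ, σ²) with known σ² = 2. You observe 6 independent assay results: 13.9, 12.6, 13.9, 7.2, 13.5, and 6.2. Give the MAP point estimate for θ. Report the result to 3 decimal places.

θ̂_MAP = 11.248

n = 6; x̄ = (13.9 + 12.6 + 13.9 + 7.2 + 13.5 + 6.2)/6 = 67.3/6 = 673/60 ≈ 11.2167.
For a Normal prior and Normal likelihood with known variance, the posterior is Normal; its mode equals its mean, the precision-weighted average.
Prior precision 1/σ₀² = 1/8 = 0.125; data precision n/σ² = 6/2 = 3.
θ̂ = (0.125·12 + 3·(673/60)) / (0.125 + 3) = 35.15/3.125 = 11.248.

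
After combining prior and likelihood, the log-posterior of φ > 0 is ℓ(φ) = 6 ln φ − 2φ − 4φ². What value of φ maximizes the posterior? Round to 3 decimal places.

φ̂_MAP = 0.750

ℓ'(φ) = 6/φ − 2 − 8φ. Setting this to zero and multiplying by φ: 8φ² + 2φ − 6 = 0.
φ = (−2 + √(2² + 4·8·6)) / (2·8) = (−2 + √196) / 16 = (−2 + 14)/16 = 3/4.
ℓ''(φ) = −6/φ² − 8 < 0, confirming a maximum.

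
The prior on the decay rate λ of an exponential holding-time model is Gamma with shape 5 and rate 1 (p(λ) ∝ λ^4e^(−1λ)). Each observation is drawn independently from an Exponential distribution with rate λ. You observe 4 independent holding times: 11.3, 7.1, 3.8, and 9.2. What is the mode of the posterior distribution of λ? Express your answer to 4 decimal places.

λ̂_MAP = 0.2469

The Exponential(rate=λ) likelihood is ∝ λ^n e^(−λΣtᵢ). Here n = 4 and Σtᵢ = 11.3 + 7.1 + 3.8 + 9.2 = 31.4.
Posterior ∝ λ^4e^(−1λ) · λ^4e^(−31.4λ) = λ^8e^(−32.4λ), i.e. Gamma(9, 32.4).
Mode = (a−1)/b = 8/32.4 ≈ 0.2469.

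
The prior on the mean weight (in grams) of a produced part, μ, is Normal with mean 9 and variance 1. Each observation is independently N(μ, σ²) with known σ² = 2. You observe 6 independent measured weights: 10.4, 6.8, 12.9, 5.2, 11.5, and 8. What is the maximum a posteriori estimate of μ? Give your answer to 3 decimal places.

n = 6; x̄ = (10.4 + 6.8 + 12.9 + 5.2 + 11.5 + 8)/6 = 54.8/6 = 137/15 ≈ 9.1333.
For a Normal prior and Normal likelihood with known variance, the posterior is Normal; its mode equals its mean, the precision-weighted average.
Prior precision 1/σ₀² = 1/1 = 1; data precision n/σ² = 6/2 = 3.
μ̂ = (1·9 + 3·(137/15)) / (1 + 3) = 36.4/4 = 9.100.

μ̂_MAP = 9.100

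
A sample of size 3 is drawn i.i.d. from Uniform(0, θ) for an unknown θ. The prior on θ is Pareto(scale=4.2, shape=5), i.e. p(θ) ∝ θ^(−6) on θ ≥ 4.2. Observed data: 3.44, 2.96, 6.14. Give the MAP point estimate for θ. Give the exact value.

The Uniform(0, θ) likelihood is θ^(−n) for θ ≥ max(xᵢ), zero otherwise. Here max(xᵢ) = 6.14.
Posterior ∝ θ^(−6) · θ^(−3) = θ^(−9) on θ ≥ max(4.2, 6.14) = 6.14.
This density is strictly decreasing in θ, so the posterior mode lies at the lower boundary of the support.

θ̂_MAP = 6.14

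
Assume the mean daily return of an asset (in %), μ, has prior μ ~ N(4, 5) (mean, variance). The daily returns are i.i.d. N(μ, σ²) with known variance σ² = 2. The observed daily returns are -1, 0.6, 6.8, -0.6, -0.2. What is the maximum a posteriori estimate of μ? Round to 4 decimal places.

n = 5; x̄ = ((-1) + 0.6 + 6.8 + (-0.6) + (-0.2))/5 = 5.6/5 = 1.12.
For a Normal prior and Normal likelihood with known variance, the posterior is Normal; its mode equals its mean, the precision-weighted average.
Prior precision 1/σ₀² = 1/5 = 0.2; data precision n/σ² = 5/2 = 2.5.
μ̂ = (0.2·4 + 2.5·1.12) / (0.2 + 2.5) = 3.6/2.7 = 4/3 ≈ 1.3333.

μ̂_MAP = 1.3333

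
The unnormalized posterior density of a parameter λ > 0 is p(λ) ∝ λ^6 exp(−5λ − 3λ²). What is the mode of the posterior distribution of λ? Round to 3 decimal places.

ℓ'(λ) = 6/λ − 5 − 6λ. Setting this to zero and multiplying by λ: 6λ² + 5λ − 6 = 0.
λ = (−5 + √(5² + 4·6·6)) / (2·6) = (−5 + √169) / 12 = (−5 + 13)/12 = 2/3.
ℓ''(λ) = −6/λ² − 6 < 0, confirming a maximum.

λ̂_MAP = 0.667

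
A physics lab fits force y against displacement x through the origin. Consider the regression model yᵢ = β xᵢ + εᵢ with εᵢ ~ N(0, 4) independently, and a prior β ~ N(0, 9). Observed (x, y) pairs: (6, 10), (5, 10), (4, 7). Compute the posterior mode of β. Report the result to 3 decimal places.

log p(β | y) = −Σ(yᵢ − βxᵢ)²/(2·4) − β²/(2·9) + const.
Setting the derivative to zero: Σxᵢ(yᵢ − βxᵢ)/4 − β/9 = 0, so β = Σxᵢyᵢ / (Σxᵢ² + σ²/τ²).
Σxᵢyᵢ = 6·10 + 5·10 + 4·7 = 138; Σxᵢ² = 77; σ²/τ² = 4/9.
β̂_MAP = 138 / (77 + 4/9) = 138/(697/9) = 1242/697 ≈ 1.782.

β̂_MAP = 1.782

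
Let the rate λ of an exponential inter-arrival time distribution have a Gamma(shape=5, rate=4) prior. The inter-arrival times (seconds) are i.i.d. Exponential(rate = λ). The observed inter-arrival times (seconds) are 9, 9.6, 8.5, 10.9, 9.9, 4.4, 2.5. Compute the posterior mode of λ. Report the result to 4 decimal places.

The Exponential(rate=λ) likelihood is ∝ λ^n e^(−λΣtᵢ). Here n = 7 and Σtᵢ = 9 + 9.6 + 8.5 + 10.9 + 9.9 + 4.4 + 2.5 = 54.8.
Posterior ∝ λ^4e^(−4λ) · λ^7e^(−54.8λ) = λ^11e^(−58.8λ), i.e. Gamma(12, 58.8).
Mode = (a−1)/b = 11/58.8 ≈ 0.1871.

λ̂_MAP = 0.1871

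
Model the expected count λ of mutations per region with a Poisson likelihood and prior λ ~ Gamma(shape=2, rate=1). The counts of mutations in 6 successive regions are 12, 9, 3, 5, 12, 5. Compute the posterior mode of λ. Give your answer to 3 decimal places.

Σxᵢ = 12+9+3+5+12+5 = 46, with n = 6.
Posterior ∝ λe^(−1λ) · λ^46e^(−6λ) = λ^47e^(−7λ), i.e. Gamma(shape=48, rate=7).
The mode of a Gamma(a, b) with a ≥ 1 (shape–rate) is (a−1)/b = 47/7 ≈ 6.714.

λ̂_MAP = 6.714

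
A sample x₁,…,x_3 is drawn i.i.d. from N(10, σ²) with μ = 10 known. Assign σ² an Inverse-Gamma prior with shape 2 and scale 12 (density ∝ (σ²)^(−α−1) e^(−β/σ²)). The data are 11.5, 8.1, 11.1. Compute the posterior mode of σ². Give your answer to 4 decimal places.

σ̂²_MAP = 3.4522

Sum of squared deviations about the known mean: SS = (11.5−10)² + (8.1−10)² + (11.1−10)² = 7.07.
The Normal likelihood contributes (σ²)^(−n/2) exp(−SS/(2σ²)), so the posterior is Inverse-Gamma(α + n/2, β + SS/2) = Inverse-Gamma(3.5, 15.535).
The mode of Inverse-Gamma(a, b) is b/(a+1) = 15.535/4.5 ≈ 3.4522.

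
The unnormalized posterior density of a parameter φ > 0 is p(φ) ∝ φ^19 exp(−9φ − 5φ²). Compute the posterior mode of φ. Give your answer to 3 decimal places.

φ̂_MAP = 1.000

ℓ'(φ) = 19/φ − 9 − 10φ. Setting this to zero and multiplying by φ: 10φ² + 9φ − 19 = 0.
φ = (−9 + √(9² + 4·10·19)) / (2·10) = (−9 + √841) / 20 = (−9 + 29)/20 = 1.
ℓ''(φ) = −19/φ² − 10 < 0, confirming a maximum.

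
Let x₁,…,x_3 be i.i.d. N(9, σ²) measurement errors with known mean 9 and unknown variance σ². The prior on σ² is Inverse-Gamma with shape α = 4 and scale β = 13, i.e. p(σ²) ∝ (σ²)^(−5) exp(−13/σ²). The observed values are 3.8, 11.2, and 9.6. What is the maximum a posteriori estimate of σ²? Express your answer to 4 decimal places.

Sum of squared deviations about the known mean: SS = (3.8−9)² + (11.2−9)² + (9.6−9)² = 32.24.
The Normal likelihood contributes (σ²)^(−n/2) exp(−SS/(2σ²)), so the posterior is Inverse-Gamma(α + n/2, β + SS/2) = Inverse-Gamma(5.5, 29.12).
The mode of Inverse-Gamma(a, b) is b/(a+1) = 29.12/6.5 ≈ 4.4800.

σ̂²_MAP = 4.4800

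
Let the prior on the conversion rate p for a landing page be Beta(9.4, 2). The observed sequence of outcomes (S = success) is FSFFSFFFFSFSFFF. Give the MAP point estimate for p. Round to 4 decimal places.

Prior: Beta(9.4, 2).
Data: 4 successes in 15 trials (from the sequence). The binomial likelihood contributes p^4(1−p)^11, so the posterior is Beta(9.4+4, 2+11) = Beta(13.4, 13).
For Beta(a, b) with a, b > 1 the mode is (a−1)/(a+b−2) = 12.4/24.4 ≈ 0.5082.

p̂_MAP = 0.5082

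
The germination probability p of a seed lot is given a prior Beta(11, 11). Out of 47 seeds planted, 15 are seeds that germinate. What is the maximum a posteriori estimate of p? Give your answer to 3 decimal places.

Prior: Beta(11, 11).
Data: 15 successes in 47 trials. The binomial likelihood contributes p^15(1−p)^32, so the posterior is Beta(11+15, 11+32) = Beta(26, 43).
For Beta(a, b) with a, b > 1 the mode is (a−1)/(a+b−2) = 25/67 ≈ 0.373.

p̂_MAP = 0.373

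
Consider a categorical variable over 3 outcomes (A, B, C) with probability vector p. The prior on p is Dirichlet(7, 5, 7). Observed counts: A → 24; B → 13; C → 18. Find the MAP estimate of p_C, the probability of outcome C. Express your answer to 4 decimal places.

MAP estimate of p_C = 0.3380

The posterior is Dirichlet(αᵢ + nᵢ) = Dirichlet(31, 18, 25).
For a Dirichlet(a₁,…,a_K) with all aᵢ > 1, the mode has j-th component (aⱼ − 1)/(Σaᵢ − K).
Here Σaᵢ = 74 and K = 3, so p_C = (25 − 1)/(74 − 3) = 24/71 ≈ 0.3380.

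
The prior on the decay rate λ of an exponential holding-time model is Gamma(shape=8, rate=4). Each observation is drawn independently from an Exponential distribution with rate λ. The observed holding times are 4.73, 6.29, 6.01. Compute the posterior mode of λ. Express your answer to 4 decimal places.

λ̂_MAP = 0.4755

The Exponential(rate=λ) likelihood is ∝ λ^n e^(−λΣtᵢ). Here n = 3 and Σtᵢ = 4.73 + 6.29 + 6.01 = 17.03.
Posterior ∝ λ^7e^(−4λ) · λ^3e^(−17.03λ) = λ^10e^(−21.03λ), i.e. Gamma(11, 21.03).
Mode = (a−1)/b = 10/21.03 ≈ 0.4755.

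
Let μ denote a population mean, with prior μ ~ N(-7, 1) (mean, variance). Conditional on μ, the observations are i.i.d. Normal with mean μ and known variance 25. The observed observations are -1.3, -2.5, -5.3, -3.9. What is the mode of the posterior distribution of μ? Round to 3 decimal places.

n = 4; x̄ = ((-1.3) + (-2.5) + (-5.3) + (-3.9))/4 = -13/4 = -3.25.
For a Normal prior and Normal likelihood with known variance, the posterior is Normal; its mode equals its mean, the precision-weighted average.
Prior precision 1/σ₀² = 1/1 = 1; data precision n/σ² = 4/25 = 0.16.
μ̂ = (1·(-7) + 0.16·(-3.25)) / (1 + 0.16) = (-7.52)/1.16 = -188/29 ≈ -6.483.

μ̂_MAP = -6.483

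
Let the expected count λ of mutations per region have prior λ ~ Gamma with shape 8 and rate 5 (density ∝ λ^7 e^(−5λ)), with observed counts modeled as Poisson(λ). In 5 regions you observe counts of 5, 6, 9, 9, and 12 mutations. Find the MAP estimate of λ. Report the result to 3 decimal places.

λ̂_MAP = 4.800

Σxᵢ = 5+6+9+9+12 = 41, with n = 5.
Posterior ∝ λ^7e^(−5λ) · λ^41e^(−5λ) = λ^48e^(−10λ), i.e. Gamma(shape=49, rate=10).
The mode of a Gamma(a, b) with a ≥ 1 (shape–rate) is (a−1)/b = 48/10 ≈ 4.800.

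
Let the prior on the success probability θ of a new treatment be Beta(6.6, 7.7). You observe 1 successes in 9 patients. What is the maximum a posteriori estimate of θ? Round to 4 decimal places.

Prior: Beta(6.6, 7.7).
Data: 1 success in 9 trials. The binomial likelihood contributes θ(1−θ)^8, so the posterior is Beta(6.6+1, 7.7+8) = Beta(7.6, 15.7).
For Beta(a, b) with a, b > 1 the mode is (a−1)/(a+b−2) = 6.6/21.3 ≈ 0.3099.

θ̂_MAP = 0.3099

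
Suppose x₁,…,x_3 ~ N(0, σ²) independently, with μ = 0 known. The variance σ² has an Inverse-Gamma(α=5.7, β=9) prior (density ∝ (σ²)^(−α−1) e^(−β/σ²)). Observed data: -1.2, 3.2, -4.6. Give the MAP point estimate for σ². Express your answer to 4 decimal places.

Sum of squared deviations about the known mean: SS = (-1.2−0)² + (3.2−0)² + (-4.6−0)² = 32.84.
The Normal likelihood contributes (σ²)^(−n/2) exp(−SS/(2σ²)), so the posterior is Inverse-Gamma(α + n/2, β + SS/2) = Inverse-Gamma(7.2, 25.42).
The mode of Inverse-Gamma(a, b) is b/(a+1) = 25.42/8.2 ≈ 3.1000.

σ̂²_MAP = 3.1000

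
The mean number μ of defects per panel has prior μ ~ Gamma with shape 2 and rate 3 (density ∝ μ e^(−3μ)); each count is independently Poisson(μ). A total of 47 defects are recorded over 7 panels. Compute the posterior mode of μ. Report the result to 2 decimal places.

Σxᵢ = 47, n = 7.
Posterior ∝ μe^(−3μ) · μ^47e^(−7μ) = μ^48e^(−10μ), i.e. Gamma(shape=49, rate=10).
The mode of a Gamma(a, b) with a ≥ 1 (shape–rate) is (a−1)/b = 48/10 ≈ 4.80.

μ̂_MAP = 4.80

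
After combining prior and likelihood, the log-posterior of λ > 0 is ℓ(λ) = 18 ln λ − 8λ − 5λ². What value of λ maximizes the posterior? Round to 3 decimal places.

ℓ'(λ) = 18/λ − 8 − 10λ. Setting this to zero and multiplying by λ: 10λ² + 8λ − 18 = 0.
λ = (−8 + √(8² + 4·10·18)) / (2·10) = (−8 + √784) / 20 = (−8 + 28)/20 = 1.
ℓ''(λ) = −18/λ² − 10 < 0, confirming a maximum.

λ̂_MAP = 1.000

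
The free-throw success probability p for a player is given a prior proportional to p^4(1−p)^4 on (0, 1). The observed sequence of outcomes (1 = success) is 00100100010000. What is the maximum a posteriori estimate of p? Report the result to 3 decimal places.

The prior density ∝ p^4(1−p)^4 is the kernel of Beta(5, 5).
Data: 3 successes in 14 trials (from the sequence). The binomial likelihood contributes p^3(1−p)^11, so the posterior is Beta(5+3, 5+11) = Beta(8, 16).
For Beta(a, b) with a, b > 1 the mode is (a−1)/(a+b−2) = 7/22 ≈ 0.318.

p̂_MAP = 0.318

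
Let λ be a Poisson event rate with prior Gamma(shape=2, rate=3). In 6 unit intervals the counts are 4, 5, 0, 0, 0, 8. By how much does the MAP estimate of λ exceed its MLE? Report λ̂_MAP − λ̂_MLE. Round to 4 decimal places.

MAP − MLE = -0.8333

Σxᵢ = 17. Posterior is Gamma(19, 9); MAP = (19−1)/9 = 18/9 ≈ 2.00000.
MLE = x̄ = 17/6 ≈ 2.83333.
Difference = 18/9 − 17/6 = -5/6 ≈ -0.8333.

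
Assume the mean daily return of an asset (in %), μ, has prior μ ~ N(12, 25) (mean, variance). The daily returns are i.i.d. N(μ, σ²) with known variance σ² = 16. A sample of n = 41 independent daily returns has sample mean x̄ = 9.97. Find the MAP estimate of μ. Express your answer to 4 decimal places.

μ̂_MAP = 10.0012

n = 41, x̄ = 9.97.
For a Normal prior and Normal likelihood with known variance, the posterior is Normal; its mode equals its mean, the precision-weighted average.
Prior precision 1/σ₀² = 1/25 = 0.04; data precision n/σ² = 41/16 = 2.5625.
μ̂ = (0.04·12 + 2.5625·9.97) / (0.04 + 2.5625) = 26.028125/2.6025 = 41645/4164 ≈ 10.0012.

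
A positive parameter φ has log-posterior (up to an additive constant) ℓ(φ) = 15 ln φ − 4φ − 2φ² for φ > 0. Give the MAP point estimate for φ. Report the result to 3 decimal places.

φ̂_MAP = 1.500

ℓ'(φ) = 15/φ − 4 − 4φ. Setting this to zero and multiplying by φ: 4φ² + 4φ − 15 = 0.
φ = (−4 + √(4² + 4·4·15)) / (2·4) = (−4 + √256) / 8 = (−4 + 16)/8 = 3/2.
ℓ''(φ) = −15/φ² − 4 < 0, confirming a maximum.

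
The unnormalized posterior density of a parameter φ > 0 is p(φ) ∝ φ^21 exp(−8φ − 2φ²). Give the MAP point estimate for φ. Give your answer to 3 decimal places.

ℓ'(φ) = 21/φ − 8 − 4φ. Setting this to zero and multiplying by φ: 4φ² + 8φ − 21 = 0.
φ = (−8 + √(8² + 4·4·21)) / (2·4) = (−8 + √400) / 8 = (−8 + 20)/8 = 3/2.
ℓ''(φ) = −21/φ² − 4 < 0, confirming a maximum.

φ̂_MAP = 1.500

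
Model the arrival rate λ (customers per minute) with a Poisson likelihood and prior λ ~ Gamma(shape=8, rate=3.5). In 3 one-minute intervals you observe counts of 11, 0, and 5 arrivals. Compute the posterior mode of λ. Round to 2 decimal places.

λ̂_MAP = 3.54

Σxᵢ = 11+0+5 = 16, with n = 3.
Posterior ∝ λ^7e^(−3.5λ) · λ^16e^(−3λ) = λ^23e^(−6.5λ), i.e. Gamma(shape=24, rate=6.5).
The mode of a Gamma(a, b) with a ≥ 1 (shape–rate) is (a−1)/b = 23/6.5 ≈ 3.54.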